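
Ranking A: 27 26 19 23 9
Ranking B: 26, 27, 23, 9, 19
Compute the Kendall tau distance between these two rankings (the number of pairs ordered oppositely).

3

Assign each item its position (1..5) in the first ordering, then rewrite the second ordering as that position sequence:
positions: 27→1, 26→2, 19→3, 23→4, 9→5
second ordering as positions: [2, 1, 4, 5, 3]
Discordant pairs = inversions in this position sequence.
2: 1 → 1
1: 0
4: 3 → 1
5: 3 → 1
3: 0
Total: 1 + 0 + 1 + 1 + 0 = 3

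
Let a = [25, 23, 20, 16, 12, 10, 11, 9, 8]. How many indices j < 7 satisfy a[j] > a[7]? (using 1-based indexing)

5 such elements

The element at index 7 is 11.
Elements before it: 25, 23, 20, 16, 12, 10
Those larger than 11: 25, 23, 20, 16, 12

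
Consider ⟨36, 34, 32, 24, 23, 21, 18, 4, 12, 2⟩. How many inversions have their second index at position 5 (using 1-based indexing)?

4

The element at index 5 is 23.
Elements before it: 36, 34, 32, 24
Those larger than 23: 36, 34, 32, 24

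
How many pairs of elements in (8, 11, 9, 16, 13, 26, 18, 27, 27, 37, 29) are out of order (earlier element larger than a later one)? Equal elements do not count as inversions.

For each element, count later entries that are smaller:
8 → none → 0
11 → 9 → 1
9 → none → 0
16 → 13 → 1
13 → none → 0
26 → 18 → 1
18 → none → 0
27 → none → 0
27 → none → 0
37 → 29 → 1
29 → none → 0
Sum: 0 + 1 + 0 + 1 + 0 + 1 + 0 + 0 + 0 + 1 + 0 = 4

4 out-of-order pairs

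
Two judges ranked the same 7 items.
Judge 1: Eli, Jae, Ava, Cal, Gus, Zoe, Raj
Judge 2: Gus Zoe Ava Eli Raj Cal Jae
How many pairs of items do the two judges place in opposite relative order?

Assign each item its position (1..7) in the first ordering, then rewrite the second ordering as that position sequence:
positions: Eli→1, Jae→2, Ava→3, Cal→4, Gus→5, Zoe→6, Raj→7
second ordering as positions: [5, 6, 3, 1, 7, 4, 2]
Discordant pairs = inversions in this position sequence.
5: 3, 1, 4, 2 → 4
6: 3, 1, 4, 2 → 4
3: 1, 2 → 2
1: 0
7: 4, 2 → 2
4: 2 → 1
2: 0
Total: 4 + 4 + 2 + 0 + 2 + 1 + 0 = 13

Discordant pairs: 13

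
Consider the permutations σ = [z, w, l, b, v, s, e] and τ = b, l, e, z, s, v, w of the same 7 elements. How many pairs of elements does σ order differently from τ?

Assign each item its position (1..7) in the first ordering, then rewrite the second ordering as that position sequence:
positions: z→1, w→2, l→3, b→4, v→5, s→6, e→7
second ordering as positions: [4, 3, 7, 1, 6, 5, 2]
Discordant pairs = inversions in this position sequence.
4: 3, 1, 2 → 3
3: 1, 2 → 2
7: 1, 6, 5, 2 → 4
1: 0
6: 5, 2 → 2
5: 2 → 1
2: 0
Total: 3 + 2 + 4 + 0 + 2 + 1 + 0 = 12

There are 12 discordant pairs.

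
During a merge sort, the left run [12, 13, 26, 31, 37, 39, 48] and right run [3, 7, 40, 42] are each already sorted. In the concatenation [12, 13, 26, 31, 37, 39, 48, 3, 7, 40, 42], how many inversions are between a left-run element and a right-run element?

16

For each element r of the right run, count left-run elements greater than r:
r = 3: 12, 13, 26, 31, 37, 39, 48 → 7
r = 7: 12, 13, 26, 31, 37, 39, 48 → 7
r = 40: 48 → 1
r = 42: 48 → 1
Cross-inversions: 7 + 7 + 1 + 1 = 16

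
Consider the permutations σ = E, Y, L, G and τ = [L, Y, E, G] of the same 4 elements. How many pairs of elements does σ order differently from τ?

Discordant pairs: 3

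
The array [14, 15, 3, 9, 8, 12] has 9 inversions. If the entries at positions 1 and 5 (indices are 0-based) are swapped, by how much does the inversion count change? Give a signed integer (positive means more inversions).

Positions 1 and 5 hold 15 and 12; after swapping, the array is [14, 12, 3, 9, 8, 15].
For each element, count later entries that are smaller:
14 → 12, 3, 9, 8 → 4
12 → 3, 9, 8 → 3
3 → none → 0
9 → 8 → 1
8 → none → 0
15 → none → 0
Sum: 4 + 3 + 0 + 1 + 0 + 0 = 8
Change: 8 − 9 = -1

-1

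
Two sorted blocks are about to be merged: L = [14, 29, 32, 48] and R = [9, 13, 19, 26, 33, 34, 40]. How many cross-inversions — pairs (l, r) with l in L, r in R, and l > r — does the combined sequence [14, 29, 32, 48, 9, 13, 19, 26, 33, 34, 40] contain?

Count, for every r in R, how many entries of L exceed r:
r = 9: 14, 29, 32, 48 → 4
r = 13: 14, 29, 32, 48 → 4
r = 19: 29, 32, 48 → 3
r = 26: 29, 32, 48 → 3
r = 33: 48 → 1
r = 34: 48 → 1
r = 40: 48 → 1
Cross-inversions: 4 + 4 + 3 + 3 + 1 + 1 + 1 = 17

17 split inversions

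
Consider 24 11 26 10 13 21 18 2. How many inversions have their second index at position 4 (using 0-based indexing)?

2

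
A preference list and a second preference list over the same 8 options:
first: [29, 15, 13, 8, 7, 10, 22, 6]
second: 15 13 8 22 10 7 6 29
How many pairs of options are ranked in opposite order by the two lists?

Pairs: 10

Assign each item its position (1..8) in the first ordering, then rewrite the second ordering as that position sequence:
positions: 29→1, 15→2, 13→3, 8→4, 7→5, 10→6, 22→7, 6→8
second ordering as positions: [2, 3, 4, 7, 6, 5, 8, 1]
Discordant pairs = inversions in this position sequence.
2: 1 → 1
3: 1 → 1
4: 1 → 1
7: 6, 5, 1 → 3
6: 5, 1 → 2
5: 1 → 1
8: 1 → 1
1: 0
Total: 1 + 1 + 1 + 3 + 2 + 1 + 1 + 0 = 10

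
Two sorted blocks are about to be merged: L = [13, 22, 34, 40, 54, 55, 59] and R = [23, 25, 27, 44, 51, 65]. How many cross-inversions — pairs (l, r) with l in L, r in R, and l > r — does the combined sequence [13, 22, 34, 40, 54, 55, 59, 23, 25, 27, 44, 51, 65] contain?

For each element r of the right run, count left-run elements greater than r:
r = 23: 34, 40, 54, 55, 59 → 5
r = 25: 34, 40, 54, 55, 59 → 5
r = 27: 34, 40, 54, 55, 59 → 5
r = 44: 54, 55, 59 → 3
r = 51: 54, 55, 59 → 3
r = 65: none → 0
Cross-inversions: 5 + 5 + 5 + 3 + 3 + 0 = 21

21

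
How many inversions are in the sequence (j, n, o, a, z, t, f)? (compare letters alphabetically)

9

Listing every pair i<j with a[i]>a[j] (using 0-based positions):
(0,3): j > a
(0,6): j > f
(1,3): n > a
(1,6): n > f
(2,3): o > a
(2,6): o > f
(4,5): z > t
(4,6): z > f
(5,6): t > f
That's 9 pairs.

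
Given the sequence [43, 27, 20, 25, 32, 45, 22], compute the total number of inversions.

11

Element-by-element contributions:
43 → 27, 20, 25, 32, 22 → 5
27 → 20, 25, 22 → 3
20 → none → 0
25 → 22 → 1
32 → 22 → 1
45 → 22 → 1
22 → none → 0
Sum: 5 + 3 + 0 + 1 + 1 + 1 + 0 = 11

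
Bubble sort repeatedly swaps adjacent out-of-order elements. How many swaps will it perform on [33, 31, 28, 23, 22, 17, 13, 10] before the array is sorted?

Each adjacent swap fixes exactly one inversion, so the minimum swap count equals the number of inversions.
Count inversions — for each element, later elements that are smaller:
33: 31, 28, 23, 22, 17, 13, 10 → 7
31: 28, 23, 22, 17, 13, 10 → 6
28: 23, 22, 17, 13, 10 → 5
23: 22, 17, 13, 10 → 4
22: 17, 13, 10 → 3
17: 13, 10 → 2
13: 10 → 1
10: none → 0
Total inversions: 7 + 6 + 5 + 4 + 3 + 2 + 1 + 0 = 28

28 adjacent swaps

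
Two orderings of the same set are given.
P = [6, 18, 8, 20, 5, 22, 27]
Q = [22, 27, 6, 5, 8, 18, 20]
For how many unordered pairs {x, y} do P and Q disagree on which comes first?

Assign each item its position (1..7) in the first ordering, then rewrite the second ordering as that position sequence:
positions: 6→1, 18→2, 8→3, 20→4, 5→5, 22→6, 27→7
second ordering as positions: [6, 7, 1, 5, 3, 2, 4]
Discordant pairs = inversions in this position sequence.
6: 1, 5, 3, 2, 4 → 5
7: 1, 5, 3, 2, 4 → 5
1: 0
5: 3, 2, 4 → 3
3: 2 → 1
2: 0
4: 0
Total: 5 + 5 + 0 + 3 + 1 + 0 + 0 = 14

14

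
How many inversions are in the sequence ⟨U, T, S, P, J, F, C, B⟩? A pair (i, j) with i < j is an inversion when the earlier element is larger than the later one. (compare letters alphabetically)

Element-by-element contributions:
U: 7
T: 6
S: 5
P: 4
J: 3
F: 2
C: 1
B: 0
Sum: 7 + 6 + 5 + 4 + 3 + 2 + 1 + 0 = 28

28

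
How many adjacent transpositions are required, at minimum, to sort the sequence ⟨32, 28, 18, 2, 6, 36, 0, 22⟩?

Each adjacent swap fixes exactly one inversion, so the minimum swap count equals the number of inversions.
Count inversions — for each element, later elements that are smaller:
32: 28, 18, 2, 6, 0, 22 → 6
28: 18, 2, 6, 0, 22 → 5
18: 2, 6, 0 → 3
2: 0 → 1
6: 0 → 1
36: 0, 22 → 2
0: none → 0
22: none → 0
Total inversions: 6 + 5 + 3 + 1 + 1 + 2 + 0 + 0 = 18

18 swaps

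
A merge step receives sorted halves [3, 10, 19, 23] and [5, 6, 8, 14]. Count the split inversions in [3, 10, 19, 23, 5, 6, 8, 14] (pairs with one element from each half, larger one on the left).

11

Take each right-half value and tally the left-half values above it:
r = 5: 10, 19, 23 → 3
r = 6: 10, 19, 23 → 3
r = 8: 10, 19, 23 → 3
r = 14: 19, 23 → 2
Cross-inversions: 3 + 3 + 3 + 2 = 11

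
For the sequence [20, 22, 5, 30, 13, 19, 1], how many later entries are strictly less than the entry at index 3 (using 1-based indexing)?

1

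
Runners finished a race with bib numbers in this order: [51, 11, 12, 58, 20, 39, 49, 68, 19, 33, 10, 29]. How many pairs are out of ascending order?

35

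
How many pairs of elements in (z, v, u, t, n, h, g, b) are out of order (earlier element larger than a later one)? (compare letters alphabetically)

Count, for each position, how many later elements it exceeds:
z: 7
v: 6
u: 5
t: 4
n: 3
h: 2
g: 1
b: 0
Sum: 7 + 6 + 5 + 4 + 3 + 2 + 1 + 0 = 28

There are 28 out-of-order pairs.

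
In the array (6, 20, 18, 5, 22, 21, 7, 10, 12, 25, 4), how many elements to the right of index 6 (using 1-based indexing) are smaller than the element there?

The element at index 6 is 21.
Elements after it: 7, 10, 12, 25, 4
Those smaller than 21: 7, 10, 12, 4

4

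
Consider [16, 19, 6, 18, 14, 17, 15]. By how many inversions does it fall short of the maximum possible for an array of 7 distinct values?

9 inversions short

Maximum inversions for 7 distinct elements is C(7, 2) = 7·6/2 = 21.
Current inversions — for each element, count later smaller elements:
16: 3
19: 5
6: 0
18: 3
14: 0
17: 1
15: 0
Current total: 3 + 5 + 0 + 3 + 0 + 1 + 0 = 12
Shortfall: 21 − 12 = 9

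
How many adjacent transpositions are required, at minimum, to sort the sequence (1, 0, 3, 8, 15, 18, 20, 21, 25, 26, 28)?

1 adjacent swap

The minimum number of adjacent swaps to sort an array equals its inversion count, since every such swap removes exactly one inversion.
Count inversions — for each element, later elements that are smaller:
1: 0 → 1
0: none → 0
3: none → 0
8: none → 0
15: none → 0
18: none → 0
20: none → 0
21: none → 0
25: none → 0
26: none → 0
28: none → 0
Total inversions: 1 + 0 + 0 + 0 + 0 + 0 + 0 + 0 + 0 + 0 + 0 = 1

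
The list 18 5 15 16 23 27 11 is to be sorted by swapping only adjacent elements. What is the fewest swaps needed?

Each adjacent swap fixes exactly one inversion, so the minimum swap count equals the number of inversions.
Count inversions — for each element, later elements that are smaller:
18: 5, 15, 16, 11 → 4
5: none → 0
15: 11 → 1
16: 11 → 1
23: 11 → 1
27: 11 → 1
11: none → 0
Total inversions: 4 + 0 + 1 + 1 + 1 + 1 + 0 = 8

8 adjacent swaps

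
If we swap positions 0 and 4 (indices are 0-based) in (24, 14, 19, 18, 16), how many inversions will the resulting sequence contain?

2 inversions

Positions 0 and 4 hold 24 and 16; after swapping, the array is [16, 14, 19, 18, 24].
For each element, count later entries that are smaller:
16 → 14 → 1
14 → none → 0
19 → 18 → 1
18 → none → 0
24 → none → 0
Sum: 1 + 0 + 1 + 0 + 0 = 2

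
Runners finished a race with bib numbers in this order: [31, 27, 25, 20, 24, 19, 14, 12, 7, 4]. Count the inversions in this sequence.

Inversions: 44

Count, for each position, how many later elements it exceeds:
31: 9
27: 8
25: 7
20: 5
24: 5
19: 4
14: 3
12: 2
7: 1
4: 0
Sum: 9 + 8 + 7 + 5 + 5 + 4 + 3 + 2 + 1 + 0 = 44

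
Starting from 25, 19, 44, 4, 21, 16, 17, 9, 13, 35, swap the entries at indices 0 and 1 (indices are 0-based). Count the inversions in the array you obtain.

26 inversions

Positions 0 and 1 hold 25 and 19; after swapping, the array is [19, 25, 44, 4, 21, 16, 17, 9, 13, 35].
Element-by-element contributions:
19 → 4, 16, 17, 9, 13 → 5
25 → 4, 21, 16, 17, 9, 13 → 6
44 → 4, 21, 16, 17, 9, 13, 35 → 7
4 → none → 0
21 → 16, 17, 9, 13 → 4
16 → 9, 13 → 2
17 → 9, 13 → 2
9 → none → 0
13 → none → 0
35 → none → 0
Sum: 5 + 6 + 7 + 0 + 4 + 2 + 2 + 0 + 0 + 0 = 26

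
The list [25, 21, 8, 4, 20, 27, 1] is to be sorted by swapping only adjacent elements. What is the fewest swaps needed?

14 swaps

The minimum number of adjacent swaps to sort an array equals its inversion count, since every such swap removes exactly one inversion.
Count inversions — for each element, later elements that are smaller:
25: 21, 8, 4, 20, 1 → 5
21: 8, 4, 20, 1 → 4
8: 4, 1 → 2
4: 1 → 1
20: 1 → 1
27: 1 → 1
1: none → 0
Total inversions: 5 + 4 + 2 + 1 + 1 + 1 + 0 = 14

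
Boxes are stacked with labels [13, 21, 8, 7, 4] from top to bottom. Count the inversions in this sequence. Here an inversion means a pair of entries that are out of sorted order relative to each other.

Listing every pair i<j with a[i]>a[j] (using 1-based positions):
(1,3): 13 > 8
(1,4): 13 > 7
(1,5): 13 > 4
(2,3): 21 > 8
(2,4): 21 > 7
(2,5): 21 > 4
(3,4): 8 > 7
(3,5): 8 > 4
(4,5): 7 > 4
That's 9 pairs.

There are 9 inversions.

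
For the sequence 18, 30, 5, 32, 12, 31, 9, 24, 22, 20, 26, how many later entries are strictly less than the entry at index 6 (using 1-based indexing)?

The element at index 6 is 31.
Elements after it: 9, 24, 22, 20, 26
Those smaller than 31: 9, 24, 22, 20, 26

5 such elements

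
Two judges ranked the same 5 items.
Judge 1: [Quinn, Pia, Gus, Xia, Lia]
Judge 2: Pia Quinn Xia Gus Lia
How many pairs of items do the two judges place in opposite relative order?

Assign each item its position (1..5) in the first ordering, then rewrite the second ordering as that position sequence:
positions: Quinn→1, Pia→2, Gus→3, Xia→4, Lia→5
second ordering as positions: [2, 1, 4, 3, 5]
Discordant pairs = inversions in this position sequence.
2: 1 → 1
1: 0
4: 3 → 1
3: 0
5: 0
Total: 1 + 0 + 1 + 0 + 0 = 2

2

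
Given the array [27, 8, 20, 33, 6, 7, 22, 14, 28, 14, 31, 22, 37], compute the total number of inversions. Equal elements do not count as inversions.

27

Element-by-element contributions:
27 → 8, 20, 6, 7, 22, 14, 14, 22 → 8
8 → 6, 7 → 2
20 → 6, 7, 14, 14 → 4
33 → 6, 7, 22, 14, 28, 14, 31, 22 → 8
6 → none → 0
7 → none → 0
22 → 14, 14 → 2
14 → none → 0
28 → 14, 22 → 2
14 → none → 0
31 → 22 → 1
22 → none → 0
37 → none → 0
Sum: 8 + 2 + 4 + 8 + 0 + 0 + 2 + 0 + 2 + 0 + 1 + 0 + 0 = 27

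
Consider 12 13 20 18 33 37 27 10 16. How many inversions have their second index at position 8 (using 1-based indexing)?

7

The element at index 8 is 10.
Elements before it: 12, 13, 20, 18, 33, 37, 27
Those larger than 10: 12, 13, 20, 18, 33, 37, 27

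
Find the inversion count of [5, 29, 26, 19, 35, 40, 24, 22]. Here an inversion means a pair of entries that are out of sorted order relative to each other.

Sweep left to right; for each value list the smaller values that follow it:
5: 0
29: 4
26: 3
19: 0
35: 2
40: 2
24: 1
22: 0
Sum: 0 + 4 + 3 + 0 + 2 + 2 + 1 + 0 = 12

12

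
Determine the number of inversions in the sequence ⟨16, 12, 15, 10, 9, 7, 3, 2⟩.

For each element, count later entries that are smaller:
16: 7
12: 5
15: 5
10: 4
9: 3
7: 2
3: 1
2: 0
Sum: 7 + 5 + 5 + 4 + 3 + 2 + 1 + 0 = 27

There are 27 out-of-order pairs.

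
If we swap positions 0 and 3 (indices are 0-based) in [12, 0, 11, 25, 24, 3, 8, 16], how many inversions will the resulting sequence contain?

Positions 0 and 3 hold 12 and 25; after swapping, the array is [25, 0, 11, 12, 24, 3, 8, 16].
Sweep left to right; for each value list the smaller values that follow it:
25: 7
0: 0
11: 2
12: 2
24: 3
3: 0
8: 0
16: 0
Sum: 7 + 0 + 2 + 2 + 3 + 0 + 0 + 0 = 14

14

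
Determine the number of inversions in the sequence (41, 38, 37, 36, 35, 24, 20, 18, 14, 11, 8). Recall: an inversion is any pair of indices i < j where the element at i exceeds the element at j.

For each element, count later entries that are smaller:
41: 10
38: 9
37: 8
36: 7
35: 6
24: 5
20: 4
18: 3
14: 2
11: 1
8: 0
Sum: 10 + 9 + 8 + 7 + 6 + 5 + 4 + 3 + 2 + 1 + 0 = 55

55 inversions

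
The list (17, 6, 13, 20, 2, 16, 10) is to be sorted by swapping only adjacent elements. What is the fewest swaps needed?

12

Each adjacent swap fixes exactly one inversion, so the minimum swap count equals the number of inversions.
Count inversions — for each element, later elements that are smaller:
17: 6, 13, 2, 16, 10 → 5
6: 2 → 1
13: 2, 10 → 2
20: 2, 16, 10 → 3
2: none → 0
16: 10 → 1
10: none → 0
Total inversions: 5 + 1 + 2 + 3 + 0 + 1 + 0 = 12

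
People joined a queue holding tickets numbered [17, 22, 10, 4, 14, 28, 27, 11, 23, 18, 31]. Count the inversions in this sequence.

For each element, count later entries that are smaller:
17: 4
22: 5
10: 1
4: 0
14: 1
28: 4
27: 3
11: 0
23: 1
18: 0
31: 0
Sum: 4 + 5 + 1 + 0 + 1 + 4 + 3 + 0 + 1 + 0 + 0 = 19

19 out-of-order pairs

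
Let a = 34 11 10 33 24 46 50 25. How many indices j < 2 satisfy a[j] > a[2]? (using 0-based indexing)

The element at index 2 is 10.
Elements before it: 34, 11
Those larger than 10: 34, 11

2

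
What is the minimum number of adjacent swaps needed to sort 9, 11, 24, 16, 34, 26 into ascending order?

Each adjacent swap fixes exactly one inversion, so the minimum swap count equals the number of inversions.
Count inversions — for each element, later elements that are smaller:
9: none → 0
11: none → 0
24: 16 → 1
16: none → 0
34: 26 → 1
26: none → 0
Total inversions: 0 + 0 + 1 + 0 + 1 + 0 = 2

2 swaps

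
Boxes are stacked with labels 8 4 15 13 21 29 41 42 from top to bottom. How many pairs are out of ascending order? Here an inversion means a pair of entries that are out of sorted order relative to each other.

Count, for each position, how many later elements it exceeds:
8: 1
4: 0
15: 1
13: 0
21: 0
29: 0
41: 0
42: 0
Sum: 1 + 0 + 1 + 0 + 0 + 0 + 0 + 0 = 2

2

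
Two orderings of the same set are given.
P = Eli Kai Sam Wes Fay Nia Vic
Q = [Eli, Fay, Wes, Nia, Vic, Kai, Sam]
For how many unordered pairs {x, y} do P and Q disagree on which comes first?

Assign each item its position (1..7) in the first ordering, then rewrite the second ordering as that position sequence:
positions: Eli→1, Kai→2, Sam→3, Wes→4, Fay→5, Nia→6, Vic→7
second ordering as positions: [1, 5, 4, 6, 7, 2, 3]
Discordant pairs = inversions in this position sequence.
1: 0
5: 4, 2, 3 → 3
4: 2, 3 → 2
6: 2, 3 → 2
7: 2, 3 → 2
2: 0
3: 0
Total: 0 + 3 + 2 + 2 + 2 + 0 + 0 = 9

9 disagreeing pairs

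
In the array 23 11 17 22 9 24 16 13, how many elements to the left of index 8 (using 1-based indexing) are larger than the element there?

5

The element at index 8 is 13.
Elements before it: 23, 11, 17, 22, 9, 24, 16
Those larger than 13: 23, 17, 22, 24, 16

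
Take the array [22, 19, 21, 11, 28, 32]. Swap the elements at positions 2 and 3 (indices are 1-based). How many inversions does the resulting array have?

Inversions: 6

Positions 2 and 3 hold 19 and 21; after swapping, the array is [22, 21, 19, 11, 28, 32].
Count, for each position, how many later elements it exceeds:
22 → 21, 19, 11 → 3
21 → 19, 11 → 2
19 → 11 → 1
11 → none → 0
28 → none → 0
32 → none → 0
Sum: 3 + 2 + 1 + 0 + 0 + 0 = 6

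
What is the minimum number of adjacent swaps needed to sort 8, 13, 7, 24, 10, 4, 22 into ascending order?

10 adjacent swaps

The minimum number of adjacent swaps to sort an array equals its inversion count, since every such swap removes exactly one inversion.
Count inversions — for each element, later elements that are smaller:
8: 7, 4 → 2
13: 7, 10, 4 → 3
7: 4 → 1
24: 10, 4, 22 → 3
10: 4 → 1
4: none → 0
22: none → 0
Total inversions: 2 + 3 + 1 + 3 + 1 + 0 + 0 = 10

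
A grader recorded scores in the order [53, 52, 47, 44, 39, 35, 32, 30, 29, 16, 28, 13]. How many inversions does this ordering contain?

Element-by-element contributions:
53 → 52, 47, 44, 39, 35, 32, 30, 29, 16, 28, 13 → 11
52 → 47, 44, 39, 35, 32, 30, 29, 16, 28, 13 → 10
47 → 44, 39, 35, 32, 30, 29, 16, 28, 13 → 9
44 → 39, 35, 32, 30, 29, 16, 28, 13 → 8
39 → 35, 32, 30, 29, 16, 28, 13 → 7
35 → 32, 30, 29, 16, 28, 13 → 6
32 → 30, 29, 16, 28, 13 → 5
30 → 29, 16, 28, 13 → 4
29 → 16, 28, 13 → 3
16 → 13 → 1
28 → 13 → 1
13 → none → 0
Sum: 11 + 10 + 9 + 8 + 7 + 6 + 5 + 4 + 3 + 1 + 1 + 0 = 65

65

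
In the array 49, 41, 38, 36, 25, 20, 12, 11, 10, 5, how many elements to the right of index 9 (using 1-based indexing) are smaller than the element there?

1 such element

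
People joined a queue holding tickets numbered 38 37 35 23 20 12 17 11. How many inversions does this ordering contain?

Inversions: 27

Count, for each position, how many later elements it exceeds:
38 → 37, 35, 23, 20, 12, 17, 11 → 7
37 → 35, 23, 20, 12, 17, 11 → 6
35 → 23, 20, 12, 17, 11 → 5
23 → 20, 12, 17, 11 → 4
20 → 12, 17, 11 → 3
12 → 11 → 1
17 → 11 → 1
11 → none → 0
Sum: 7 + 6 + 5 + 4 + 3 + 1 + 1 + 0 = 27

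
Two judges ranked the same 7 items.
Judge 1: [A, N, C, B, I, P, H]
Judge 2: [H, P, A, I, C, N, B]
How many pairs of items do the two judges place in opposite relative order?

There are 15 discordant pairs.

Assign each item its position (1..7) in the first ordering, then rewrite the second ordering as that position sequence:
positions: A→1, N→2, C→3, B→4, I→5, P→6, H→7
second ordering as positions: [7, 6, 1, 5, 3, 2, 4]
Discordant pairs = inversions in this position sequence.
7: 6, 1, 5, 3, 2, 4 → 6
6: 1, 5, 3, 2, 4 → 5
1: 0
5: 3, 2, 4 → 3
3: 2 → 1
2: 0
4: 0
Total: 6 + 5 + 0 + 3 + 1 + 0 + 0 = 15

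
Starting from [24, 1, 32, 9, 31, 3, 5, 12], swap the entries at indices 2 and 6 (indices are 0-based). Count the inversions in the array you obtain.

10

Positions 2 and 6 hold 32 and 5; after swapping, the array is [24, 1, 5, 9, 31, 3, 32, 12].
Sweep left to right; for each value list the smaller values that follow it:
24: 5
1: 0
5: 1
9: 1
31: 2
3: 0
32: 1
12: 0
Sum: 5 + 0 + 1 + 1 + 2 + 0 + 1 + 0 = 10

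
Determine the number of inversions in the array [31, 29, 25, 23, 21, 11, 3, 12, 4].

Count, for each position, how many later elements it exceeds:
31 → 29, 25, 23, 21, 11, 3, 12, 4 → 8
29 → 25, 23, 21, 11, 3, 12, 4 → 7
25 → 23, 21, 11, 3, 12, 4 → 6
23 → 21, 11, 3, 12, 4 → 5
21 → 11, 3, 12, 4 → 4
11 → 3, 4 → 2
3 → none → 0
12 → 4 → 1
4 → none → 0
Sum: 8 + 7 + 6 + 5 + 4 + 2 + 0 + 1 + 0 = 33

33 out-of-order pairs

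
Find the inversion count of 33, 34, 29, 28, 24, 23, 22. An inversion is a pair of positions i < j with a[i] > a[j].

20

Sweep left to right; for each value list the smaller values that follow it:
33: 5
34: 5
29: 4
28: 3
24: 2
23: 1
22: 0
Sum: 5 + 5 + 4 + 3 + 2 + 1 + 0 = 20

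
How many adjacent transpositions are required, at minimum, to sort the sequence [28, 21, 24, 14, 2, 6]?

The minimum number of adjacent swaps to sort an array equals its inversion count, since every such swap removes exactly one inversion.
Count inversions — for each element, later elements that are smaller:
28: 21, 24, 14, 2, 6 → 5
21: 14, 2, 6 → 3
24: 14, 2, 6 → 3
14: 2, 6 → 2
2: none → 0
6: none → 0
Total inversions: 5 + 3 + 3 + 2 + 0 + 0 = 13

13 adjacent swaps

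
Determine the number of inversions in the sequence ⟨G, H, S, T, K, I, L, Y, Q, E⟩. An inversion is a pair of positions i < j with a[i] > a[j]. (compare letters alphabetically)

For each element, count later entries that are smaller:
G: 1
H: 1
S: 5
T: 5
K: 2
I: 1
L: 1
Y: 2
Q: 1
E: 0
Sum: 1 + 1 + 5 + 5 + 2 + 1 + 1 + 2 + 1 + 0 = 19

Out-of-order pairs: 19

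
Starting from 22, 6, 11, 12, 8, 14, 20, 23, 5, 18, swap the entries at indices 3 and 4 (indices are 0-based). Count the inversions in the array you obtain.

18 inversions

Positions 3 and 4 hold 12 and 8; after swapping, the array is [22, 6, 11, 8, 12, 14, 20, 23, 5, 18].
Count, for each position, how many later elements it exceeds:
22 → 6, 11, 8, 12, 14, 20, 5, 18 → 8
6 → 5 → 1
11 → 8, 5 → 2
8 → 5 → 1
12 → 5 → 1
14 → 5 → 1
20 → 5, 18 → 2
23 → 5, 18 → 2
5 → none → 0
18 → none → 0
Sum: 8 + 1 + 2 + 1 + 1 + 1 + 2 + 2 + 0 + 0 = 18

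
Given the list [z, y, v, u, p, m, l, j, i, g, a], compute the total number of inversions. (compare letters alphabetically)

55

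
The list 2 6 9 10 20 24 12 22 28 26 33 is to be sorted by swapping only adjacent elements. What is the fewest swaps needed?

4 swaps

The minimum number of adjacent swaps to sort an array equals its inversion count, since every such swap removes exactly one inversion.
Count inversions — for each element, later elements that are smaller:
2: none → 0
6: none → 0
9: none → 0
10: none → 0
20: 12 → 1
24: 12, 22 → 2
12: none → 0
22: none → 0
28: 26 → 1
26: none → 0
33: none → 0
Total inversions: 0 + 0 + 0 + 0 + 1 + 2 + 0 + 0 + 1 + 0 + 0 = 4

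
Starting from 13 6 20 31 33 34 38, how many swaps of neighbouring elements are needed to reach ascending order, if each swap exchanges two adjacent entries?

1

Each adjacent swap fixes exactly one inversion, so the minimum swap count equals the number of inversions.
Count inversions — for each element, later elements that are smaller:
13: 6 → 1
6: none → 0
20: none → 0
31: none → 0
33: none → 0
34: none → 0
38: none → 0
Total inversions: 1 + 0 + 0 + 0 + 0 + 0 + 0 = 1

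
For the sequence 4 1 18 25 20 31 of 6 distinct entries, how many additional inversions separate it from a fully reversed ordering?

Maximum inversions for 6 distinct elements is C(6, 2) = 6·5/2 = 15.
Current inversions — for each element, count later smaller elements:
4: 1
1: 0
18: 0
25: 1
20: 0
31: 0
Current total: 1 + 0 + 0 + 1 + 0 + 0 = 2
Shortfall: 15 − 2 = 13

13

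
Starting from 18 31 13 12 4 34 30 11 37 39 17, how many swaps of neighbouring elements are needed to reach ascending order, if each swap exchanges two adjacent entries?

23

The minimum number of adjacent swaps to sort an array equals its inversion count, since every such swap removes exactly one inversion.
Count inversions — for each element, later elements that are smaller:
18: 13, 12, 4, 11, 17 → 5
31: 13, 12, 4, 30, 11, 17 → 6
13: 12, 4, 11 → 3
12: 4, 11 → 2
4: none → 0
34: 30, 11, 17 → 3
30: 11, 17 → 2
11: none → 0
37: 17 → 1
39: 17 → 1
17: none → 0
Total inversions: 5 + 6 + 3 + 2 + 0 + 3 + 2 + 0 + 1 + 1 + 0 = 23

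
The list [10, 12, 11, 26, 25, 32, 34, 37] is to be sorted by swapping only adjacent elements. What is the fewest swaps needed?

2

The minimum number of adjacent swaps to sort an array equals its inversion count, since every such swap removes exactly one inversion.
Count inversions — for each element, later elements that are smaller:
10: none → 0
12: 11 → 1
11: none → 0
26: 25 → 1
25: none → 0
32: none → 0
34: none → 0
37: none → 0
Total inversions: 0 + 1 + 0 + 1 + 0 + 0 + 0 + 0 = 2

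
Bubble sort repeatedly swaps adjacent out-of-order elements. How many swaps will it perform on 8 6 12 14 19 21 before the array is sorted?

Each adjacent swap fixes exactly one inversion, so the minimum swap count equals the number of inversions.
Count inversions — for each element, later elements that are smaller:
8: 6 → 1
6: none → 0
12: none → 0
14: none → 0
19: none → 0
21: none → 0
Total inversions: 1 + 0 + 0 + 0 + 0 + 0 = 1

1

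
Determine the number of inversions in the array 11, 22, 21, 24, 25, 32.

1

Sweep left to right; for each value list the smaller values that follow it:
11: 0
22: 1
21: 0
24: 0
25: 0
32: 0
Sum: 0 + 1 + 0 + 0 + 0 + 0 = 1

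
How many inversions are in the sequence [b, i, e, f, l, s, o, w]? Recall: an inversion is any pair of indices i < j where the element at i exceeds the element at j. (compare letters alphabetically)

3

Sweep left to right; for each value list the smaller values that follow it:
b: 0
i: 2
e: 0
f: 0
l: 0
s: 1
o: 0
w: 0
Sum: 0 + 2 + 0 + 0 + 0 + 1 + 0 + 0 = 3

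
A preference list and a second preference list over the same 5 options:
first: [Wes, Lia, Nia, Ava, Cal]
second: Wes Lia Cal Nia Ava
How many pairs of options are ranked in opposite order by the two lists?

2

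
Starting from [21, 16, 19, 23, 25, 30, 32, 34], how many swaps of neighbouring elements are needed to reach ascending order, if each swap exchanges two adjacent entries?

Each adjacent swap fixes exactly one inversion, so the minimum swap count equals the number of inversions.
Count inversions — for each element, later elements that are smaller:
21: 16, 19 → 2
16: none → 0
19: none → 0
23: none → 0
25: none → 0
30: none → 0
32: none → 0
34: none → 0
Total inversions: 2 + 0 + 0 + 0 + 0 + 0 + 0 + 0 = 2

2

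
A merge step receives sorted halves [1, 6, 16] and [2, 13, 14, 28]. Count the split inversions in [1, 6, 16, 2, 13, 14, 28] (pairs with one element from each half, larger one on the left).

4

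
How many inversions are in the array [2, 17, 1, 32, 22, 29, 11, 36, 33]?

9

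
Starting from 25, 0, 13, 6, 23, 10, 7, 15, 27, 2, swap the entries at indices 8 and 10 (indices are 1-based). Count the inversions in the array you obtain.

21

Positions 8 and 10 hold 15 and 2; after swapping, the array is [25, 0, 13, 6, 23, 10, 7, 2, 27, 15].
Element-by-element contributions:
25 → 0, 13, 6, 23, 10, 7, 2, 15 → 8
0 → none → 0
13 → 6, 10, 7, 2 → 4
6 → 2 → 1
23 → 10, 7, 2, 15 → 4
10 → 7, 2 → 2
7 → 2 → 1
2 → none → 0
27 → 15 → 1
15 → none → 0
Sum: 8 + 0 + 4 + 1 + 4 + 2 + 1 + 0 + 1 + 0 = 21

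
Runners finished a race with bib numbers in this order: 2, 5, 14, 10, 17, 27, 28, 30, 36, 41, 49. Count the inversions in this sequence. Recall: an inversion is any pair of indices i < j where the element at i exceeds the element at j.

1

Sweep left to right; for each value list the smaller values that follow it:
2 → none → 0
5 → none → 0
14 → 10 → 1
10 → none → 0
17 → none → 0
27 → none → 0
28 → none → 0
30 → none → 0
36 → none → 0
41 → none → 0
49 → none → 0
Sum: 0 + 0 + 1 + 0 + 0 + 0 + 0 + 0 + 0 + 0 + 0 = 1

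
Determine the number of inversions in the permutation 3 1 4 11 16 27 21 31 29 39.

For each element, count later entries that are smaller:
3 → 1 → 1
1 → none → 0
4 → none → 0
11 → none → 0
16 → none → 0
27 → 21 → 1
21 → none → 0
31 → 29 → 1
29 → none → 0
39 → none → 0
Sum: 1 + 0 + 0 + 0 + 0 + 1 + 0 + 1 + 0 + 0 = 3

3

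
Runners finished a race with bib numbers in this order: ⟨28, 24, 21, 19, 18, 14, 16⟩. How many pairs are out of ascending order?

Element-by-element contributions:
28: 6
24: 5
21: 4
19: 3
18: 2
14: 0
16: 0
Sum: 6 + 5 + 4 + 3 + 2 + 0 + 0 = 20

There are 20 out-of-order pairs.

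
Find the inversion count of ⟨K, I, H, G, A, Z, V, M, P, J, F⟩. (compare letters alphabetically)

29

Count, for each position, how many later elements it exceeds:
K → I, H, G, A, J, F → 6
I → H, G, A, F → 4
H → G, A, F → 3
G → A, F → 2
A → none → 0
Z → V, M, P, J, F → 5
V → M, P, J, F → 4
M → J, F → 2
P → J, F → 2
J → F → 1
F → none → 0
Sum: 6 + 4 + 3 + 2 + 0 + 5 + 4 + 2 + 2 + 1 + 0 = 29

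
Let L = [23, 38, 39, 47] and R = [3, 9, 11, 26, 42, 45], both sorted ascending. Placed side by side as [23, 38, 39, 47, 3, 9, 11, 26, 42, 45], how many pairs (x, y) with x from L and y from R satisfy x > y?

Count, for every r in R, how many entries of L exceed r:
r = 3: 23, 38, 39, 47 → 4
r = 9: 23, 38, 39, 47 → 4
r = 11: 23, 38, 39, 47 → 4
r = 26: 38, 39, 47 → 3
r = 42: 47 → 1
r = 45: 47 → 1
Cross-inversions: 4 + 4 + 4 + 3 + 1 + 1 = 17

Split inversions: 17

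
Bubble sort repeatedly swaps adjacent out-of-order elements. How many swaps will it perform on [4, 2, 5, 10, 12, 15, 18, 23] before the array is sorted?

There is 1 swap.

The minimum number of adjacent swaps to sort an array equals its inversion count, since every such swap removes exactly one inversion.
Count inversions — for each element, later elements that are smaller:
4: 2 → 1
2: none → 0
5: none → 0
10: none → 0
12: none → 0
15: none → 0
18: none → 0
23: none → 0
Total inversions: 1 + 0 + 0 + 0 + 0 + 0 + 0 + 0 = 1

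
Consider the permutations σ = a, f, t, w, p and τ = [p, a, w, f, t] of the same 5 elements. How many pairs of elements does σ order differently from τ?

Assign each item its position (1..5) in the first ordering, then rewrite the second ordering as that position sequence:
positions: a→1, f→2, t→3, w→4, p→5
second ordering as positions: [5, 1, 4, 2, 3]
Discordant pairs = inversions in this position sequence.
5: 1, 4, 2, 3 → 4
1: 0
4: 2, 3 → 2
2: 0
3: 0
Total: 4 + 0 + 2 + 0 + 0 = 6

6 discordant pairs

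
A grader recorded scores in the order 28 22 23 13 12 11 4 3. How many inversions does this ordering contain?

27 inversions

For each element, count later entries that are smaller:
28 → 22, 23, 13, 12, 11, 4, 3 → 7
22 → 13, 12, 11, 4, 3 → 5
23 → 13, 12, 11, 4, 3 → 5
13 → 12, 11, 4, 3 → 4
12 → 11, 4, 3 → 3
11 → 4, 3 → 2
4 → 3 → 1
3 → none → 0
Sum: 7 + 5 + 5 + 4 + 3 + 2 + 1 + 0 = 27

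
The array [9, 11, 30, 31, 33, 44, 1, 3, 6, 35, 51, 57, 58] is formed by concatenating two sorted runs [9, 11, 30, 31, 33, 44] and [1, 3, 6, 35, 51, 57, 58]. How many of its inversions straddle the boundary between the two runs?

19 cross-inversions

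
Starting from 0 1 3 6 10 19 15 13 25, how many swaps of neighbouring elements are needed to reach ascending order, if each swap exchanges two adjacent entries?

Minimum adjacent swaps = number of inversions (each swap of adjacent out-of-order elements removes one inversion and no swap can remove more).
Count inversions — for each element, later elements that are smaller:
0: none → 0
1: none → 0
3: none → 0
6: none → 0
10: none → 0
19: 15, 13 → 2
15: 13 → 1
13: none → 0
25: none → 0
Total inversions: 0 + 0 + 0 + 0 + 0 + 2 + 1 + 0 + 0 = 3

3 adjacent swaps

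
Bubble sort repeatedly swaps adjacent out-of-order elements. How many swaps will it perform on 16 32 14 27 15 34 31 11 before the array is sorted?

The minimum number of adjacent swaps to sort an array equals its inversion count, since every such swap removes exactly one inversion.
Count inversions — for each element, later elements that are smaller:
16: 14, 15, 11 → 3
32: 14, 27, 15, 31, 11 → 5
14: 11 → 1
27: 15, 11 → 2
15: 11 → 1
34: 31, 11 → 2
31: 11 → 1
11: none → 0
Total inversions: 3 + 5 + 1 + 2 + 1 + 2 + 1 + 0 = 15

Adjacent swaps: 15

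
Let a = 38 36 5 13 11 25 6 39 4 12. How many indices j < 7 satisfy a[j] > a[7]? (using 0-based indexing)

0

The element at index 7 is 39.
Elements before it: 38, 36, 5, 13, 11, 25, 6
None of them are larger than 39.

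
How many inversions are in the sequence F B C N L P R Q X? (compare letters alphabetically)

Inversions: 4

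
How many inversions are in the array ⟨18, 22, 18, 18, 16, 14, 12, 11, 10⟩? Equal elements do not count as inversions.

32 inversions

Sweep left to right; for each value list the smaller values that follow it:
18 → 16, 14, 12, 11, 10 → 5
22 → 18, 18, 16, 14, 12, 11, 10 → 7
18 → 16, 14, 12, 11, 10 → 5
18 → 16, 14, 12, 11, 10 → 5
16 → 14, 12, 11, 10 → 4
14 → 12, 11, 10 → 3
12 → 11, 10 → 2
11 → 10 → 1
10 → none → 0
Sum: 5 + 7 + 5 + 5 + 4 + 3 + 2 + 1 + 0 = 32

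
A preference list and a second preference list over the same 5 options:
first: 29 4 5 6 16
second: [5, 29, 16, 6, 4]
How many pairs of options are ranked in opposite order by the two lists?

Assign each item its position (1..5) in the first ordering, then rewrite the second ordering as that position sequence:
positions: 29→1, 4→2, 5→3, 6→4, 16→5
second ordering as positions: [3, 1, 5, 4, 2]
Discordant pairs = inversions in this position sequence.
3: 1, 2 → 2
1: 0
5: 4, 2 → 2
4: 2 → 1
2: 0
Total: 2 + 0 + 2 + 1 + 0 = 5

5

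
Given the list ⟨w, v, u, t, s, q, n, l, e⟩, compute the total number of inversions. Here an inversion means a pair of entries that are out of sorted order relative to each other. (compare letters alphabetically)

Element-by-element contributions:
w: 8
v: 7
u: 6
t: 5
s: 4
q: 3
n: 2
l: 1
e: 0
Sum: 8 + 7 + 6 + 5 + 4 + 3 + 2 + 1 + 0 = 36

36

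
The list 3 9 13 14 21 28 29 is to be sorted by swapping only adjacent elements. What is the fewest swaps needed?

0

Minimum adjacent swaps = number of inversions (each swap of adjacent out-of-order elements removes one inversion and no swap can remove more).
Count inversions — for each element, later elements that are smaller:
3: none → 0
9: none → 0
13: none → 0
14: none → 0
21: none → 0
28: none → 0
29: none → 0
Total inversions: 0 + 0 + 0 + 0 + 0 + 0 + 0 = 0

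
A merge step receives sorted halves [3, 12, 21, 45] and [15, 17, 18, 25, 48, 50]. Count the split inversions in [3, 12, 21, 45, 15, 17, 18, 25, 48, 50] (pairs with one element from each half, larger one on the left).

There are 7 split inversions.

Take each right-half value and tally the left-half values above it:
r = 15: 21, 45 → 2
r = 17: 21, 45 → 2
r = 18: 21, 45 → 2
r = 25: 45 → 1
r = 48: none → 0
r = 50: none → 0
Cross-inversions: 2 + 2 + 2 + 1 + 0 + 0 = 7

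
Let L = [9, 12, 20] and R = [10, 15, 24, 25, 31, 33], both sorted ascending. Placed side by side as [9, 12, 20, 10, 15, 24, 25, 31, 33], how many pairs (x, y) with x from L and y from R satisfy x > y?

3 split inversions

Count, for every r in R, how many entries of L exceed r:
r = 10: 12, 20 → 2
r = 15: 20 → 1
r = 24: none → 0
r = 25: none → 0
r = 31: none → 0
r = 33: none → 0
Cross-inversions: 2 + 1 + 0 + 0 + 0 + 0 = 3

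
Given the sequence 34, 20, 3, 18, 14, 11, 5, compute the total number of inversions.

There are 17 inversions.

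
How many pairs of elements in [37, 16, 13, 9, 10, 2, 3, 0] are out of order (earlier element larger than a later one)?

Sweep left to right; for each value list the smaller values that follow it:
37: 7
16: 6
13: 5
9: 3
10: 3
2: 1
3: 1
0: 0
Sum: 7 + 6 + 5 + 3 + 3 + 1 + 1 + 0 = 26

26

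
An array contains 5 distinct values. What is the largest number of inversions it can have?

10 inversions

The maximum occurs when the array is in strictly decreasing order: every one of the C(5, 2) pairs is inverted.
C(5, 2) = 5·4/2 = 10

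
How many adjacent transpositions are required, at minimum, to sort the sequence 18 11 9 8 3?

There are 10 swaps.

Minimum adjacent swaps = number of inversions (each swap of adjacent out-of-order elements removes one inversion and no swap can remove more).
Count inversions — for each element, later elements that are smaller:
18: 11, 9, 8, 3 → 4
11: 9, 8, 3 → 3
9: 8, 3 → 2
8: 3 → 1
3: none → 0
Total inversions: 4 + 3 + 2 + 1 + 0 = 10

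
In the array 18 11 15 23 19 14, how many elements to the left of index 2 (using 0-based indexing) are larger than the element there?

1

The element at index 2 is 15.
Elements before it: 18, 11
Those larger than 15: 18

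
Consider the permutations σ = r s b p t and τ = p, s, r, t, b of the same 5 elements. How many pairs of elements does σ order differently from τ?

Assign each item its position (1..5) in the first ordering, then rewrite the second ordering as that position sequence:
positions: r→1, s→2, b→3, p→4, t→5
second ordering as positions: [4, 2, 1, 5, 3]
Discordant pairs = inversions in this position sequence.
4: 2, 1, 3 → 3
2: 1 → 1
1: 0
5: 3 → 1
3: 0
Total: 3 + 1 + 0 + 1 + 0 = 5

5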